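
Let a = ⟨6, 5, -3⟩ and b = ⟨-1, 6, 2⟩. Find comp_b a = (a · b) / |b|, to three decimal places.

a · b = 6·(-1) + 5·6 + (-3)·2 = -6 + 30 - 6 = 18
|b| = √(1 + 36 + 4) = √41 ≈ 6.4031
comp_b a = 18 / √41 ≈ 2.811

2.811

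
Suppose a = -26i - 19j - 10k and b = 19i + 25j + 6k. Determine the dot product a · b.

-1029

a · b = (-26)·19 + (-19)·25 + (-10)·6 = -494 - 475 - 60 = -1029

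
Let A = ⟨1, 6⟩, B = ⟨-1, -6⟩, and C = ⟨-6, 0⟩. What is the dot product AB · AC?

AB = B − A = (-2, -12)
AC = C − A = (-7, -6)
AB · AC = (-2)·(-7) + (-12)·(-6) = 14 + 72 = 86

86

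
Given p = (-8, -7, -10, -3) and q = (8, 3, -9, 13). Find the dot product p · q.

-34

p · q = (-8)·8 + (-7)·3 + (-10)·(-9) + (-3)·13 = -64 - 21 + 90 - 39 = -34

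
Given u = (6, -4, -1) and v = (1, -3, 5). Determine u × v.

(-23, -31, -14)

i: (-4)·5 - (-1)·(-3) = -20 - 3 = -23
j: (-1)·1 - 6·5 = -1 - 30 = -31
k: 6·(-3) - (-4)·1 = -18 - (-4) = -14
u × v = (-23, -31, -14)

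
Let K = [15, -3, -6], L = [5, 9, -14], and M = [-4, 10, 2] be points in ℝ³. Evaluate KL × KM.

KL = (-10, 12, -8)
KM = (-19, 13, 8)
i: 12·8 - (-8)·13 = 96 - (-104) = 200
j: (-8)·(-19) - (-10)·8 = 152 - (-80) = 232
k: (-10)·13 - 12·(-19) = -130 - (-228) = 98
KL × KM = (200, 232, 98)

(200, 232, 98)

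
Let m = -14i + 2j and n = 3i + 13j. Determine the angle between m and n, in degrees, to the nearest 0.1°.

94.9

m · n = (-14)·3 + 2·13 = -42 + 26 = -16
|m|² = 196 + 4 = 200,  |m| = √200 ≈ 14.142136
|n|² = 9 + 169 = 178,  |n| = √178 ≈ 13.341664
cos θ = -16 / (14.142136 · 13.341664) ≈ -0.08480
θ = arccos(-0.08480) ≈ 94.9°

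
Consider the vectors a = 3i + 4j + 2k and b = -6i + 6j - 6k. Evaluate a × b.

(-36, 6, 42)

i: 4·(-6) - 2·6 = -24 - 12 = -36
j: 2·(-6) - 3·(-6) = -12 - (-18) = 6
k: 3·6 - 4·(-6) = 18 - (-24) = 42
a × b = (-36, 6, 42)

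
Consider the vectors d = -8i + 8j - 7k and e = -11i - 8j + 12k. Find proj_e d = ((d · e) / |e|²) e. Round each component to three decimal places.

(2.006, 1.459, -2.188)

d · e = (-8)·(-11) + 8·(-8) + (-7)·12 = 88 - 64 - 84 = -60
|e|² = 121 + 64 + 144 = 329
proj_e d = (-60/329) · (-11, -8, 12) ≈ (2.006, 1.459, -2.188)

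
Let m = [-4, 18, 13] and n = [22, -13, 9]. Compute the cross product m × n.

(331, 322, -344)

i: 18·9 - 13·(-13) = 162 - (-169) = 331
j: 13·22 - (-4)·9 = 286 - (-36) = 322
k: (-4)·(-13) - 18·22 = 52 - 396 = -344
m × n = (331, 322, -344)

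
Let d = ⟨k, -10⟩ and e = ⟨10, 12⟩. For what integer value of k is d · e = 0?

12

d · e = k·10 + (-10)·12 = -120 + 10k
Set equal to 0: 10k = 120, so k = 12.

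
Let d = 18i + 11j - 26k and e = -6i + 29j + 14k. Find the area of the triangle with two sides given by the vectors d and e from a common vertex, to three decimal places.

i: 11·14 - (-26)·29 = 154 - (-754) = 908
j: (-26)·(-6) - 18·14 = 156 - 252 = -96
k: 18·29 - 11·(-6) = 522 - (-66) = 588
d × e = (908, -96, 588)
|d × e| = √(908² + (-96)² + 588²) = √1179424 ≈ 1086.0129
area = ½ · 1086.0129 ≈ 543.006

543.006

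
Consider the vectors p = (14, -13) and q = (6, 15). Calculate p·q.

-111

p · q = 14·6 + (-13)·15 = 84 - 195 = -111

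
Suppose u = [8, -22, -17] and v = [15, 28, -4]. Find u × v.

(564, -223, 554)

i: (-22)·(-4) - (-17)·28 = 88 - (-476) = 564
j: (-17)·15 - 8·(-4) = -255 - (-32) = -223
k: 8·28 - (-22)·15 = 224 - (-330) = 554
u × v = (564, -223, 554)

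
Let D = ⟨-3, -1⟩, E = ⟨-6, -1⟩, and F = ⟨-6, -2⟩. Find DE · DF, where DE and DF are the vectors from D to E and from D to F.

DE = E − D = (-3, 0)
DF = F − D = (-3, -1)
DE · DF = (-3)·(-3) + 0·(-1) = 9 + 0 = 9

9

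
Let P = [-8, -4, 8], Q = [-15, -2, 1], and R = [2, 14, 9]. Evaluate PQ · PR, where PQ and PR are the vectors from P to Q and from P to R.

PQ = Q − P = (-7, 2, -7)
PR = R − P = (10, 18, 1)
PQ · PR = (-7)·10 + 2·18 + (-7)·1 = -70 + 36 - 7 = -41

-41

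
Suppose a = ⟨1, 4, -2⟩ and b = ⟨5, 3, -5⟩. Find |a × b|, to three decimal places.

22.583

i: 4·(-5) - (-2)·3 = -20 - (-6) = -14
j: (-2)·5 - 1·(-5) = -10 - (-5) = -5
k: 1·3 - 4·5 = 3 - 20 = -17
a × b = (-14, -5, -17)
|a × b| = √((-14)² + (-5)² + (-17)²) = √510 ≈ 22.5832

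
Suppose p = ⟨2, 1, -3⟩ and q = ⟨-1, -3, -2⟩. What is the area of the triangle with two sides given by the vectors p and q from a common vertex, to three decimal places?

6.982

i: 1·(-2) - (-3)·(-3) = -2 - 9 = -11
j: (-3)·(-1) - 2·(-2) = 3 - (-4) = 7
k: 2·(-3) - 1·(-1) = -6 - (-1) = -5
p × q = (-11, 7, -5)
|p × q| = √((-11)² + 7² + (-5)²) = √195 ≈ 13.9642
area = ½ · 13.9642 ≈ 6.982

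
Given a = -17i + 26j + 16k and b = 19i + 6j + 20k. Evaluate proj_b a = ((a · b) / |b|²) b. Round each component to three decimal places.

a · b = (-17)·19 + 26·6 + 16·20 = -323 + 156 + 320 = 153
|b|² = 361 + 36 + 400 = 797
proj_b a = (153/797) · (19, 6, 20) ≈ (3.647, 1.152, 3.839)

(3.647, 1.152, 3.839)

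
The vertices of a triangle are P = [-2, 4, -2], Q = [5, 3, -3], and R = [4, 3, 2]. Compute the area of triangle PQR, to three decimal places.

17.190

PQ = (7, -1, -1),  PR = (6, -1, 4)
i: (-1)·4 - (-1)·(-1) = -4 - 1 = -5
j: (-1)·6 - 7·4 = -6 - 28 = -34
k: 7·(-1) - (-1)·6 = -7 - (-6) = -1
PQ × PR = (-5, -34, -1)
|PQ × PR| = √1182 ≈ 34.3802
area = ½ · 34.3802 ≈ 17.190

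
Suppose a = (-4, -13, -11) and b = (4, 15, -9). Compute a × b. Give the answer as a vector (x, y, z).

(282, -80, -8)

i: (-13)·(-9) - (-11)·15 = 117 - (-165) = 282
j: (-11)·4 - (-4)·(-9) = -44 - 36 = -80
k: (-4)·15 - (-13)·4 = -60 - (-52) = -8
a × b = (282, -80, -8)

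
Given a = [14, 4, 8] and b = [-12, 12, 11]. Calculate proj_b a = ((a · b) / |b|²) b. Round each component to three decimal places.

(0.939, -0.939, -0.861)

a · b = 14·(-12) + 4·12 + 8·11 = -168 + 48 + 88 = -32
|b|² = 144 + 144 + 121 = 409
proj_b a = (-32/409) · (-12, 12, 11) ≈ (0.939, -0.939, -0.861)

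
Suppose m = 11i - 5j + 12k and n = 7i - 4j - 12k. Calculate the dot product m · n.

-47

m · n = 11·7 + (-5)·(-4) + 12·(-12) = 77 + 20 - 144 = -47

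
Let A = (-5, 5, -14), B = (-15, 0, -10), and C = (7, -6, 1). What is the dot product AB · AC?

AB = B − A = (-10, -5, 4)
AC = C − A = (12, -11, 15)
AB · AC = (-10)·12 + (-5)·(-11) + 4·15 = -120 + 55 + 60 = -5

-5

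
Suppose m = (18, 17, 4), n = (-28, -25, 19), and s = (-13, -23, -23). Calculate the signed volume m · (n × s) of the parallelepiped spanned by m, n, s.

4345

n × s:
i: (-25)·(-23) - 19·(-23) = 575 - (-437) = 1012
j: 19·(-13) - (-28)·(-23) = -247 - 644 = -891
k: (-28)·(-23) - (-25)·(-13) = 644 - 325 = 319
n × s = (1012, -891, 319)
m · (n × s) = 18·1012 + 17·(-891) + 4·319 = 18216 - 15147 + 1276 = 4345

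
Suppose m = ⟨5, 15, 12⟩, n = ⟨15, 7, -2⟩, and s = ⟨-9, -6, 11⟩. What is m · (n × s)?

n × s:
i: 7·11 - (-2)·(-6) = 77 - 12 = 65
j: (-2)·(-9) - 15·11 = 18 - 165 = -147
k: 15·(-6) - 7·(-9) = -90 - (-63) = -27
n × s = (65, -147, -27)
m · (n × s) = 5·65 + 15·(-147) + 12·(-27) = 325 - 2205 - 324 = -2204

-2204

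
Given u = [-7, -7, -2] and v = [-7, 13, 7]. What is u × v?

(-23, 63, -140)

i: (-7)·7 - (-2)·13 = -49 - (-26) = -23
j: (-2)·(-7) - (-7)·7 = 14 - (-49) = 63
k: (-7)·13 - (-7)·(-7) = -91 - 49 = -140
u × v = (-23, 63, -140)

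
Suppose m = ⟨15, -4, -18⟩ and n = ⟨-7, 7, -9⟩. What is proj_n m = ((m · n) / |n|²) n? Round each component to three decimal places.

m · n = 15·(-7) + (-4)·7 + (-18)·(-9) = -105 - 28 + 162 = 29
|n|² = 49 + 49 + 81 = 179
proj_n m = (29/179) · (-7, 7, -9) ≈ (-1.134, 1.134, -1.458)

(-1.134, 1.134, -1.458)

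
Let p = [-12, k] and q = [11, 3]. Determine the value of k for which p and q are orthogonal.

p · q = (-12)·11 + k·3 = -132 + 3k
Set equal to 0: 3k = 132, so k = 44.

44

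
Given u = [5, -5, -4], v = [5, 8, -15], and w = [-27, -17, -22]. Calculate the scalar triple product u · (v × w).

-5254

v × w:
i: 8·(-22) - (-15)·(-17) = -176 - 255 = -431
j: (-15)·(-27) - 5·(-22) = 405 - (-110) = 515
k: 5·(-17) - 8·(-27) = -85 - (-216) = 131
v × w = (-431, 515, 131)
u · (v × w) = 5·(-431) + (-5)·515 + (-4)·131 = -2155 - 2575 - 524 = -5254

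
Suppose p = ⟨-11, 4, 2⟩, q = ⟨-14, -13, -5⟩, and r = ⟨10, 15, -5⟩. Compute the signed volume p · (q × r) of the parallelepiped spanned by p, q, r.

q × r:
i: (-13)·(-5) - (-5)·15 = 65 - (-75) = 140
j: (-5)·10 - (-14)·(-5) = -50 - 70 = -120
k: (-14)·15 - (-13)·10 = -210 - (-130) = -80
q × r = (140, -120, -80)
p · (q × r) = (-11)·140 + 4·(-120) + 2·(-80) = -1540 - 480 - 160 = -2180

-2180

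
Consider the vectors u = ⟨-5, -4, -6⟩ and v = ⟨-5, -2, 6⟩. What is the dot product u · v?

u · v = (-5)·(-5) + (-4)·(-2) + (-6)·6 = 25 + 8 - 36 = -3

-3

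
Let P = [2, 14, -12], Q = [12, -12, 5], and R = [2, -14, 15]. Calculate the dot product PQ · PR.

1187

PQ = Q − P = (10, -26, 17)
PR = R − P = (0, -28, 27)
PQ · PR = 10·0 + (-26)·(-28) + 17·27 = 0 + 728 + 459 = 1187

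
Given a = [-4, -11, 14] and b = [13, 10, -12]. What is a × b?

(-8, 134, 103)

i: (-11)·(-12) - 14·10 = 132 - 140 = -8
j: 14·13 - (-4)·(-12) = 182 - 48 = 134
k: (-4)·10 - (-11)·13 = -40 - (-143) = 103
a × b = (-8, 134, 103)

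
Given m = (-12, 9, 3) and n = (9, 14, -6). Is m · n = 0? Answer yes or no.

m · n = (-12)·9 + 9·14 + 3·(-6) = -108 + 126 - 18 = 0
Zero, so the vectors are orthogonal.

yes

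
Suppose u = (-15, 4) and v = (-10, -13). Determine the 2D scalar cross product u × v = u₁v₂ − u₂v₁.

(-15)·(-13) - 4·(-10) = 195 - (-40) = 235

235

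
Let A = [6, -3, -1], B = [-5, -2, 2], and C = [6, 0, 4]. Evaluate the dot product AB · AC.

AB = B − A = (-11, 1, 3)
AC = C − A = (0, 3, 5)
AB · AC = (-11)·0 + 1·3 + 3·5 = 0 + 3 + 15 = 18

18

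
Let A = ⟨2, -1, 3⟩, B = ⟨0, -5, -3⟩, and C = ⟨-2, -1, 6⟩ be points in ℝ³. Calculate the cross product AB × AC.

AB = (-2, -4, -6)
AC = (-4, 0, 3)
i: (-4)·3 - (-6)·0 = -12 - 0 = -12
j: (-6)·(-4) - (-2)·3 = 24 - (-6) = 30
k: (-2)·0 - (-4)·(-4) = 0 - 16 = -16
AB × AC = (-12, 30, -16)

(-12, 30, -16)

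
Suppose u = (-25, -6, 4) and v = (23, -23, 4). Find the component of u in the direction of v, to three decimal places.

u · v = (-25)·23 + (-6)·(-23) + 4·4 = -575 + 138 + 16 = -421
|v| = √(529 + 529 + 16) = √1074 ≈ 32.7719
comp_v u = -421 / √1074 ≈ -12.846

-12.846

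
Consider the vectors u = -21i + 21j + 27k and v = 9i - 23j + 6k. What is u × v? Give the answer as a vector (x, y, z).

i: 21·6 - 27·(-23) = 126 - (-621) = 747
j: 27·9 - (-21)·6 = 243 - (-126) = 369
k: (-21)·(-23) - 21·9 = 483 - 189 = 294
u × v = (747, 369, 294)

(747, 369, 294)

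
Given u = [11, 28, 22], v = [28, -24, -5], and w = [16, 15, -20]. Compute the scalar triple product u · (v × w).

v × w:
i: (-24)·(-20) - (-5)·15 = 480 - (-75) = 555
j: (-5)·16 - 28·(-20) = -80 - (-560) = 480
k: 28·15 - (-24)·16 = 420 - (-384) = 804
v × w = (555, 480, 804)
u · (v × w) = 11·555 + 28·480 + 22·804 = 6105 + 13440 + 17688 = 37233

37233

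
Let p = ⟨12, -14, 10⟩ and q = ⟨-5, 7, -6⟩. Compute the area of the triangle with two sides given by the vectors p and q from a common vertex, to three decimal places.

14.799

i: (-14)·(-6) - 10·7 = 84 - 70 = 14
j: 10·(-5) - 12·(-6) = -50 - (-72) = 22
k: 12·7 - (-14)·(-5) = 84 - 70 = 14
p × q = (14, 22, 14)
|p × q| = √(14² + 22² + 14²) = √876 ≈ 29.5973
area = ½ · 29.5973 ≈ 14.799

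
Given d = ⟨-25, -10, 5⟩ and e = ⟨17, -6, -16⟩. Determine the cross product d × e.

(190, -315, 320)

i: (-10)·(-16) - 5·(-6) = 160 - (-30) = 190
j: 5·17 - (-25)·(-16) = 85 - 400 = -315
k: (-25)·(-6) - (-10)·17 = 150 - (-170) = 320
d × e = (190, -315, 320)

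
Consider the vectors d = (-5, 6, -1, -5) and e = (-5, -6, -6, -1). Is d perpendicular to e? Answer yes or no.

yes

d · e = (-5)·(-5) + 6·(-6) + (-1)·(-6) + (-5)·(-1) = 25 - 36 + 6 + 5 = 0
Zero, so the vectors are orthogonal.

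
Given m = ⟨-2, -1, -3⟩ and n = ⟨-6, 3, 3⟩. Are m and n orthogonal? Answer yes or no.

m · n = (-2)·(-6) + (-1)·3 + (-3)·3 = 12 - 3 - 9 = 0
Zero, so the vectors are orthogonal.

yes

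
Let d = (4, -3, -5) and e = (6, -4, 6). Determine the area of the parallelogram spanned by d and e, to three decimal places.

66.061

i: (-3)·6 - (-5)·(-4) = -18 - 20 = -38
j: (-5)·6 - 4·6 = -30 - 24 = -54
k: 4·(-4) - (-3)·6 = -16 - (-18) = 2
d × e = (-38, -54, 2)
|d × e| = √((-38)² + (-54)² + 2²) = √4364 ≈ 66.0606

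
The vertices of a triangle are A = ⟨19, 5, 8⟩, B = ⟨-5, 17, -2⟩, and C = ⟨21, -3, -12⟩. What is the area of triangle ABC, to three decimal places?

AB = (-24, 12, -10),  AC = (2, -8, -20)
i: 12·(-20) - (-10)·(-8) = -240 - 80 = -320
j: (-10)·2 - (-24)·(-20) = -20 - 480 = -500
k: (-24)·(-8) - 12·2 = 192 - 24 = 168
AB × AC = (-320, -500, 168)
|AB × AC| = √380624 ≈ 616.9473
area = ½ · 616.9473 ≈ 308.474

308.474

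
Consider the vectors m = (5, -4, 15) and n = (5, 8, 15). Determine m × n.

(-180, 0, 60)

i: (-4)·15 - 15·8 = -60 - 120 = -180
j: 15·5 - 5·15 = 75 - 75 = 0
k: 5·8 - (-4)·5 = 40 - (-20) = 60
m × n = (-180, 0, 60)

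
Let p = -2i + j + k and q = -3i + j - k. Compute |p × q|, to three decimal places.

i: 1·(-1) - 1·1 = -1 - 1 = -2
j: 1·(-3) - (-2)·(-1) = -3 - 2 = -5
k: (-2)·1 - 1·(-3) = -2 - (-3) = 1
p × q = (-2, -5, 1)
|p × q| = √((-2)² + (-5)² + 1²) = √30 ≈ 5.4772

5.477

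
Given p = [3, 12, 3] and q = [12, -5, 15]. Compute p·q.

21

p · q = 3·12 + 12·(-5) + 3·15 = 36 - 60 + 45 = 21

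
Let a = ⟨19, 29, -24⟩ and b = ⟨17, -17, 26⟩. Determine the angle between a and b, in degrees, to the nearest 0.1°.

a · b = 19·17 + 29·(-17) + (-24)·26 = 323 - 493 - 624 = -794
|a|² = 361 + 841 + 576 = 1778,  |a| = √1778 ≈ 42.166337
|b|² = 289 + 289 + 676 = 1254,  |b| = √1254 ≈ 35.411862
cos θ = -794 / (42.166337 · 35.411862) ≈ -0.53175
θ = arccos(-0.53175) ≈ 122.1°

122.1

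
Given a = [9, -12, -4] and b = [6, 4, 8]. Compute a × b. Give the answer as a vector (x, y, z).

i: (-12)·8 - (-4)·4 = -96 - (-16) = -80
j: (-4)·6 - 9·8 = -24 - 72 = -96
k: 9·4 - (-12)·6 = 36 - (-72) = 108
a × b = (-80, -96, 108)

(-80, -96, 108)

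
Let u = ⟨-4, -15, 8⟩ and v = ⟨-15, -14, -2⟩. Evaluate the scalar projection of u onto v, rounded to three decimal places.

u · v = (-4)·(-15) + (-15)·(-14) + 8·(-2) = 60 + 210 - 16 = 254
|v| = √(225 + 196 + 4) = √425 ≈ 20.6155
comp_v u = 254 / √425 ≈ 12.321

12.321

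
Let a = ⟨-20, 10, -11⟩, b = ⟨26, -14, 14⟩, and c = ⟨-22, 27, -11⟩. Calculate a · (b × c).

-74

b × c:
i: (-14)·(-11) - 14·27 = 154 - 378 = -224
j: 14·(-22) - 26·(-11) = -308 - (-286) = -22
k: 26·27 - (-14)·(-22) = 702 - 308 = 394
b × c = (-224, -22, 394)
a · (b × c) = (-20)·(-224) + 10·(-22) + (-11)·394 = 4480 - 220 - 4334 = -74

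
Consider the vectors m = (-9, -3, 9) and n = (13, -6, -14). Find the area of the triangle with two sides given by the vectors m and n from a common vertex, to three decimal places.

i: (-3)·(-14) - 9·(-6) = 42 - (-54) = 96
j: 9·13 - (-9)·(-14) = 117 - 126 = -9
k: (-9)·(-6) - (-3)·13 = 54 - (-39) = 93
m × n = (96, -9, 93)
|m × n| = √(96² + (-9)² + 93²) = √17946 ≈ 133.9627
area = ½ · 133.9627 ≈ 66.981

66.981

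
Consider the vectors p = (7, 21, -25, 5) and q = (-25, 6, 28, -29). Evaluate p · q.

p · q = 7·(-25) + 21·6 + (-25)·28 + 5·(-29) = -175 + 126 - 700 - 145 = -894

-894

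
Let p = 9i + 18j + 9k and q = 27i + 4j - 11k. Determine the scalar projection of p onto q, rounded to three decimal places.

p · q = 9·27 + 18·4 + 9·(-11) = 243 + 72 - 99 = 216
|q| = √(729 + 16 + 121) = √866 ≈ 29.4279
comp_q p = 216 / √866 ≈ 7.340

7.340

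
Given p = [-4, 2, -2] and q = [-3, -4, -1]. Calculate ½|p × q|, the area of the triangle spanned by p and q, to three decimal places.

i: 2·(-1) - (-2)·(-4) = -2 - 8 = -10
j: (-2)·(-3) - (-4)·(-1) = 6 - 4 = 2
k: (-4)·(-4) - 2·(-3) = 16 - (-6) = 22
p × q = (-10, 2, 22)
|p × q| = √((-10)² + 2² + 22²) = √588 ≈ 24.2487
area = ½ · 24.2487 ≈ 12.124

12.124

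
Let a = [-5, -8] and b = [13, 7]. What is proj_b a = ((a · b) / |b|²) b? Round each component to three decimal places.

(-7.216, -3.885)

a · b = (-5)·13 + (-8)·7 = -65 - 56 = -121
|b|² = 169 + 49 = 218
proj_b a = (-121/218) · (13, 7) ≈ (-7.216, -3.885)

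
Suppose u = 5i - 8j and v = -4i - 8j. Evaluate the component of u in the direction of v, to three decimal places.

u · v = 5·(-4) + (-8)·(-8) = -20 + 64 = 44
|v| = √(16 + 64) = √80 ≈ 8.9443
comp_v u = 44 / √80 ≈ 4.919

4.919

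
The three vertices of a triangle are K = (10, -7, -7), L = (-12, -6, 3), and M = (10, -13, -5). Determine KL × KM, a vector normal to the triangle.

(62, 44, 132)

KL = (-22, 1, 10)
KM = (0, -6, 2)
i: 1·2 - 10·(-6) = 2 - (-60) = 62
j: 10·0 - (-22)·2 = 0 - (-44) = 44
k: (-22)·(-6) - 1·0 = 132 - 0 = 132
KL × KM = (62, 44, 132)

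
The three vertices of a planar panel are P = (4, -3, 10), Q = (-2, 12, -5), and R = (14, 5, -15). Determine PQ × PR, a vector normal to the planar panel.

(-255, -300, -198)

PQ = (-6, 15, -15)
PR = (10, 8, -25)
i: 15·(-25) - (-15)·8 = -375 - (-120) = -255
j: (-15)·10 - (-6)·(-25) = -150 - 150 = -300
k: (-6)·8 - 15·10 = -48 - 150 = -198
PQ × PR = (-255, -300, -198)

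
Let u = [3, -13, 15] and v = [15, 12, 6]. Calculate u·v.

u · v = 3·15 + (-13)·12 + 15·6 = 45 - 156 + 90 = -21

-21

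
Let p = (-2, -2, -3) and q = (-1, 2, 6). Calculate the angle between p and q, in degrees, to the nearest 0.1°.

p · q = (-2)·(-1) + (-2)·2 + (-3)·6 = 2 - 4 - 18 = -20
|p|² = 4 + 4 + 9 = 17,  |p| = √17 ≈ 4.123106
|q|² = 1 + 4 + 36 = 41,  |q| = √41 ≈ 6.403124
cos θ = -20 / (4.123106 · 6.403124) ≈ -0.75755
θ = arccos(-0.75755) ≈ 139.2°

139.2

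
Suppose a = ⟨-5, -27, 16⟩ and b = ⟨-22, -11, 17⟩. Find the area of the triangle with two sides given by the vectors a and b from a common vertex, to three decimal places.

332.377

i: (-27)·17 - 16·(-11) = -459 - (-176) = -283
j: 16·(-22) - (-5)·17 = -352 - (-85) = -267
k: (-5)·(-11) - (-27)·(-22) = 55 - 594 = -539
a × b = (-283, -267, -539)
|a × b| = √((-283)² + (-267)² + (-539)²) = √441899 ≈ 664.7548
area = ½ · 664.7548 ≈ 332.377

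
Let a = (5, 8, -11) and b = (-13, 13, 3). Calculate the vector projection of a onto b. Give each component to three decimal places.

a · b = 5·(-13) + 8·13 + (-11)·3 = -65 + 104 - 33 = 6
|b|² = 169 + 169 + 9 = 347
proj_b a = (6/347) · (-13, 13, 3) ≈ (-0.225, 0.225, 0.052)

(-0.225, 0.225, 0.052)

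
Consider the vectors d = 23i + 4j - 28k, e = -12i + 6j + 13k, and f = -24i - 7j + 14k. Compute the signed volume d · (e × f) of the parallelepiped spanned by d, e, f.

e × f:
i: 6·14 - 13·(-7) = 84 - (-91) = 175
j: 13·(-24) - (-12)·14 = -312 - (-168) = -144
k: (-12)·(-7) - 6·(-24) = 84 - (-144) = 228
e × f = (175, -144, 228)
d · (e × f) = 23·175 + 4·(-144) + (-28)·228 = 4025 - 576 - 6384 = -2935

-2935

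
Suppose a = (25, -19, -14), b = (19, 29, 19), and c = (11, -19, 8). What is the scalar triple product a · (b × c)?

23262

b × c:
i: 29·8 - 19·(-19) = 232 - (-361) = 593
j: 19·11 - 19·8 = 209 - 152 = 57
k: 19·(-19) - 29·11 = -361 - 319 = -680
b × c = (593, 57, -680)
a · (b × c) = 25·593 + (-19)·57 + (-14)·(-680) = 14825 - 1083 + 9520 = 23262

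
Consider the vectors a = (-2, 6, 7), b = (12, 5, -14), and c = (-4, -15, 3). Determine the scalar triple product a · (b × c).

-610

b × c:
i: 5·3 - (-14)·(-15) = 15 - 210 = -195
j: (-14)·(-4) - 12·3 = 56 - 36 = 20
k: 12·(-15) - 5·(-4) = -180 - (-20) = -160
b × c = (-195, 20, -160)
a · (b × c) = (-2)·(-195) + 6·20 + 7·(-160) = 390 + 120 - 1120 = -610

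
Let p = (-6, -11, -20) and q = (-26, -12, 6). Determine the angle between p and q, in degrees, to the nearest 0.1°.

75.9

p · q = (-6)·(-26) + (-11)·(-12) + (-20)·6 = 156 + 132 - 120 = 168
|p|² = 36 + 121 + 400 = 557,  |p| = √557 ≈ 23.600847
|q|² = 676 + 144 + 36 = 856,  |q| = √856 ≈ 29.257478
cos θ = 168 / (23.600847 · 29.257478) ≈ 0.24330
θ = arccos(0.24330) ≈ 75.9°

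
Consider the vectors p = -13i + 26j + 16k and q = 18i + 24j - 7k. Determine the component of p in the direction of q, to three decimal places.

p · q = (-13)·18 + 26·24 + 16·(-7) = -234 + 624 - 112 = 278
|q| = √(324 + 576 + 49) = √949 ≈ 30.8058
comp_q p = 278 / √949 ≈ 9.024

9.024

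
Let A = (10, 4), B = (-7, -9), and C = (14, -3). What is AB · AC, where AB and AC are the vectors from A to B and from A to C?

AB = B − A = (-17, -13)
AC = C − A = (4, -7)
AB · AC = (-17)·4 + (-13)·(-7) = -68 + 91 = 23

23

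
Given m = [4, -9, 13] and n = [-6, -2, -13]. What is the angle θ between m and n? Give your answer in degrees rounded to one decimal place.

m · n = 4·(-6) + (-9)·(-2) + 13·(-13) = -24 + 18 - 169 = -175
|m|² = 16 + 81 + 169 = 266,  |m| = √266 ≈ 16.309506
|n|² = 36 + 4 + 169 = 209,  |n| = √209 ≈ 14.456832
cos θ = -175 / (16.309506 · 14.456832) ≈ -0.74221
θ = arccos(-0.74221) ≈ 137.9°

137.9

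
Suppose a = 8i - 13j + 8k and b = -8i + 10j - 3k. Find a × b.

(-41, -40, -24)

i: (-13)·(-3) - 8·10 = 39 - 80 = -41
j: 8·(-8) - 8·(-3) = -64 - (-24) = -40
k: 8·10 - (-13)·(-8) = 80 - 104 = -24
a × b = (-41, -40, -24)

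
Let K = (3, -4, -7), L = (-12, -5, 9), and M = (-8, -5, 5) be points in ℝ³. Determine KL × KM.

(4, 4, 4)

KL = (-15, -1, 16)
KM = (-11, -1, 12)
i: (-1)·12 - 16·(-1) = -12 - (-16) = 4
j: 16·(-11) - (-15)·12 = -176 - (-180) = 4
k: (-15)·(-1) - (-1)·(-11) = 15 - 11 = 4
KL × KM = (4, 4, 4)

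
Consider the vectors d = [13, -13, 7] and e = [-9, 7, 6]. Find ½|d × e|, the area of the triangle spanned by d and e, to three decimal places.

i: (-13)·6 - 7·7 = -78 - 49 = -127
j: 7·(-9) - 13·6 = -63 - 78 = -141
k: 13·7 - (-13)·(-9) = 91 - 117 = -26
d × e = (-127, -141, -26)
|d × e| = √((-127)² + (-141)² + (-26)²) = √36686 ≈ 191.5359
area = ½ · 191.5359 ≈ 95.768

95.768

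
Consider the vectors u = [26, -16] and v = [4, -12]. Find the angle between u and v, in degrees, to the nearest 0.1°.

40.0

u · v = 26·4 + (-16)·(-12) = 104 + 192 = 296
|u|² = 676 + 256 = 932,  |u| = √932 ≈ 30.528675
|v|² = 16 + 144 = 160,  |v| = √160 ≈ 12.649111
cos θ = 296 / (30.528675 · 12.649111) ≈ 0.76652
θ = arccos(0.76652) ≈ 40.0°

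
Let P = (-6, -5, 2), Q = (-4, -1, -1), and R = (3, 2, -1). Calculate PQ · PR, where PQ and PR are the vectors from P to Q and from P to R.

PQ = Q − P = (2, 4, -3)
PR = R − P = (9, 7, -3)
PQ · PR = 2·9 + 4·7 + (-3)·(-3) = 18 + 28 + 9 = 55

55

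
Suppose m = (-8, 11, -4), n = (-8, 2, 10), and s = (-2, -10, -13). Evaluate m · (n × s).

n × s:
i: 2·(-13) - 10·(-10) = -26 - (-100) = 74
j: 10·(-2) - (-8)·(-13) = -20 - 104 = -124
k: (-8)·(-10) - 2·(-2) = 80 - (-4) = 84
n × s = (74, -124, 84)
m · (n × s) = (-8)·74 + 11·(-124) + (-4)·84 = -592 - 1364 - 336 = -2292

-2292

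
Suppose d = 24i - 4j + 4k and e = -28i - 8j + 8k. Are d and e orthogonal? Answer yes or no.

no

d · e = 24·(-28) + (-4)·(-8) + 4·8 = -672 + 32 + 32 = -608
Nonzero, so the vectors are not orthogonal.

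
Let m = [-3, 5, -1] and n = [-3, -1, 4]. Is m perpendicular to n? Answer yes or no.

yes

m · n = (-3)·(-3) + 5·(-1) + (-1)·4 = 9 - 5 - 4 = 0
Zero, so the vectors are orthogonal.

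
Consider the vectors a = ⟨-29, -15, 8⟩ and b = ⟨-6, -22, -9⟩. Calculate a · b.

432

a · b = (-29)·(-6) + (-15)·(-22) + 8·(-9) = 174 + 330 - 72 = 432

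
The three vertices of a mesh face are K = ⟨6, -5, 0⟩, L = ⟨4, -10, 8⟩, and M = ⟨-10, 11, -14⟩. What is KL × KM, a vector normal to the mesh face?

KL = (-2, -5, 8)
KM = (-16, 16, -14)
i: (-5)·(-14) - 8·16 = 70 - 128 = -58
j: 8·(-16) - (-2)·(-14) = -128 - 28 = -156
k: (-2)·16 - (-5)·(-16) = -32 - 80 = -112
KL × KM = (-58, -156, -112)

(-58, -156, -112)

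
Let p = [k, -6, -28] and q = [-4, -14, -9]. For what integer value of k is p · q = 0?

p · q = k·(-4) + (-6)·(-14) + (-28)·(-9) = 336 - 4k
Set equal to 0: -4k = -336, so k = 84.

84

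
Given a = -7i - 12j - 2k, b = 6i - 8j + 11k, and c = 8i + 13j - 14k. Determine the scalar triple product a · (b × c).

b × c:
i: (-8)·(-14) - 11·13 = 112 - 143 = -31
j: 11·8 - 6·(-14) = 88 - (-84) = 172
k: 6·13 - (-8)·8 = 78 - (-64) = 142
b × c = (-31, 172, 142)
a · (b × c) = (-7)·(-31) + (-12)·172 + (-2)·142 = 217 - 2064 - 284 = -2131

-2131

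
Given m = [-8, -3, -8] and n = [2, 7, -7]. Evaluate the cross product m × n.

i: (-3)·(-7) - (-8)·7 = 21 - (-56) = 77
j: (-8)·2 - (-8)·(-7) = -16 - 56 = -72
k: (-8)·7 - (-3)·2 = -56 - (-6) = -50
m × n = (77, -72, -50)

(77, -72, -50)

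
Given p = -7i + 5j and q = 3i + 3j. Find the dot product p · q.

p · q = (-7)·3 + 5·3 = -21 + 15 = -6

-6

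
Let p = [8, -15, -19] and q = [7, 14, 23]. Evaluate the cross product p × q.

i: (-15)·23 - (-19)·14 = -345 - (-266) = -79
j: (-19)·7 - 8·23 = -133 - 184 = -317
k: 8·14 - (-15)·7 = 112 - (-105) = 217
p × q = (-79, -317, 217)

(-79, -317, 217)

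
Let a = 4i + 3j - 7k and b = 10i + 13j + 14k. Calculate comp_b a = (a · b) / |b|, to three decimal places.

a · b = 4·10 + 3·13 + (-7)·14 = 40 + 39 - 98 = -19
|b| = √(100 + 169 + 196) = √465 ≈ 21.5639
comp_b a = -19 / √465 ≈ -0.881

-0.881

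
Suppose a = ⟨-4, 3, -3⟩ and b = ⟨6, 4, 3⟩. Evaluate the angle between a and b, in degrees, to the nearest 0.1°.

117.5

a · b = (-4)·6 + 3·4 + (-3)·3 = -24 + 12 - 9 = -21
|a|² = 16 + 9 + 9 = 34,  |a| = √34 ≈ 5.830952
|b|² = 36 + 16 + 9 = 61,  |b| = √61 ≈ 7.810250
cos θ = -21 / (5.830952 · 7.810250) ≈ -0.46112
θ = arccos(-0.46112) ≈ 117.5°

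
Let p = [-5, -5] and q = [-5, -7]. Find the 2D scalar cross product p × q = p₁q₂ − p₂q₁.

10

(-5)·(-7) - (-5)·(-5) = 35 - 25 = 10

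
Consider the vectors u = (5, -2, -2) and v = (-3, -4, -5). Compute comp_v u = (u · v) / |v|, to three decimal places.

u · v = 5·(-3) + (-2)·(-4) + (-2)·(-5) = -15 + 8 + 10 = 3
|v| = √(9 + 16 + 25) = √50 ≈ 7.0711
comp_v u = 3 / √50 ≈ 0.424

0.424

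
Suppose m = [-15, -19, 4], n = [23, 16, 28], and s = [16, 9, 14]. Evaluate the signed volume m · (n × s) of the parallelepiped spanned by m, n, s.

-2170

n × s:
i: 16·14 - 28·9 = 224 - 252 = -28
j: 28·16 - 23·14 = 448 - 322 = 126
k: 23·9 - 16·16 = 207 - 256 = -49
n × s = (-28, 126, -49)
m · (n × s) = (-15)·(-28) + (-19)·126 + 4·(-49) = 420 - 2394 - 196 = -2170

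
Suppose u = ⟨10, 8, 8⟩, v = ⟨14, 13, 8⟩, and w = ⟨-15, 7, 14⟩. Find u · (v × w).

v × w:
i: 13·14 - 8·7 = 182 - 56 = 126
j: 8·(-15) - 14·14 = -120 - 196 = -316
k: 14·7 - 13·(-15) = 98 - (-195) = 293
v × w = (126, -316, 293)
u · (v × w) = 10·126 + 8·(-316) + 8·293 = 1260 - 2528 + 2344 = 1076

1076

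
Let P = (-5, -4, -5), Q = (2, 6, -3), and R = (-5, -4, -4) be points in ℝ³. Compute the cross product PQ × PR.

PQ = (7, 10, 2)
PR = (0, 0, 1)
i: 10·1 - 2·0 = 10 - 0 = 10
j: 2·0 - 7·1 = 0 - 7 = -7
k: 7·0 - 10·0 = 0 - 0 = 0
PQ × PR = (10, -7, 0)

(10, -7, 0)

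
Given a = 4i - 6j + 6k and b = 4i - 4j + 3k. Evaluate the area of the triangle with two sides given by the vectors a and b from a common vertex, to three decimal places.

7.810

i: (-6)·3 - 6·(-4) = -18 - (-24) = 6
j: 6·4 - 4·3 = 24 - 12 = 12
k: 4·(-4) - (-6)·4 = -16 - (-24) = 8
a × b = (6, 12, 8)
|a × b| = √(6² + 12² + 8²) = √244 ≈ 15.6205
area = ½ · 15.6205 ≈ 7.810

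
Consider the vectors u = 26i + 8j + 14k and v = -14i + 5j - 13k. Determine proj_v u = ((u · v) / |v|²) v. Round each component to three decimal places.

u · v = 26·(-14) + 8·5 + 14·(-13) = -364 + 40 - 182 = -506
|v|² = 196 + 25 + 169 = 390
proj_v u = (-506/390) · (-14, 5, -13) ≈ (18.164, -6.487, 16.867)

(18.164, -6.487, 16.867)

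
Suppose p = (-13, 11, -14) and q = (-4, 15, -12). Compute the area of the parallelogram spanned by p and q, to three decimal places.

i: 11·(-12) - (-14)·15 = -132 - (-210) = 78
j: (-14)·(-4) - (-13)·(-12) = 56 - 156 = -100
k: (-13)·15 - 11·(-4) = -195 - (-44) = -151
p × q = (78, -100, -151)
|p × q| = √(78² + (-100)² + (-151)²) = √38885 ≈ 197.1928

197.193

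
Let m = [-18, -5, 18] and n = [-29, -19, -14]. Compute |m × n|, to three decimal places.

i: (-5)·(-14) - 18·(-19) = 70 - (-342) = 412
j: 18·(-29) - (-18)·(-14) = -522 - 252 = -774
k: (-18)·(-19) - (-5)·(-29) = 342 - 145 = 197
m × n = (412, -774, 197)
|m × n| = √(412² + (-774)² + 197²) = √807629 ≈ 898.6818

898.682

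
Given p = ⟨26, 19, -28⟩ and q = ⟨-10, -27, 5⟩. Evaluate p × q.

i: 19·5 - (-28)·(-27) = 95 - 756 = -661
j: (-28)·(-10) - 26·5 = 280 - 130 = 150
k: 26·(-27) - 19·(-10) = -702 - (-190) = -512
p × q = (-661, 150, -512)

(-661, 150, -512)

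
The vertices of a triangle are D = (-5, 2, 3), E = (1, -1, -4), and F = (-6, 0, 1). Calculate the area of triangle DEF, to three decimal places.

DE = (6, -3, -7),  DF = (-1, -2, -2)
i: (-3)·(-2) - (-7)·(-2) = 6 - 14 = -8
j: (-7)·(-1) - 6·(-2) = 7 - (-12) = 19
k: 6·(-2) - (-3)·(-1) = -12 - 3 = -15
DE × DF = (-8, 19, -15)
|DE × DF| = √650 ≈ 25.4951
area = ½ · 25.4951 ≈ 12.748

12.748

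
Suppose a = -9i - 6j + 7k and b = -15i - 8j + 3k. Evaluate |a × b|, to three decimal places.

88.612

i: (-6)·3 - 7·(-8) = -18 - (-56) = 38
j: 7·(-15) - (-9)·3 = -105 - (-27) = -78
k: (-9)·(-8) - (-6)·(-15) = 72 - 90 = -18
a × b = (38, -78, -18)
|a × b| = √(38² + (-78)² + (-18)²) = √7852 ≈ 88.6115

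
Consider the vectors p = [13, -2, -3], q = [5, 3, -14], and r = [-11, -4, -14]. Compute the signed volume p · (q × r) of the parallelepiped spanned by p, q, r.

q × r:
i: 3·(-14) - (-14)·(-4) = -42 - 56 = -98
j: (-14)·(-11) - 5·(-14) = 154 - (-70) = 224
k: 5·(-4) - 3·(-11) = -20 - (-33) = 13
q × r = (-98, 224, 13)
p · (q × r) = 13·(-98) + (-2)·224 + (-3)·13 = -1274 - 448 - 39 = -1761

-1761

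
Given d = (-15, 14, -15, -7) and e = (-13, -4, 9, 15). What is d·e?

d · e = (-15)·(-13) + 14·(-4) + (-15)·9 + (-7)·15 = 195 - 56 - 135 - 105 = -101

-101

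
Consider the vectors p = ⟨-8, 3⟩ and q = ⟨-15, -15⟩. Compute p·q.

75

p · q = (-8)·(-15) + 3·(-15) = 120 - 45 = 75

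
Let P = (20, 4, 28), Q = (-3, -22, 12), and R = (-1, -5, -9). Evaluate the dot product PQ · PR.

1309

PQ = Q − P = (-23, -26, -16)
PR = R − P = (-21, -9, -37)
PQ · PR = (-23)·(-21) + (-26)·(-9) + (-16)·(-37) = 483 + 234 + 592 = 1309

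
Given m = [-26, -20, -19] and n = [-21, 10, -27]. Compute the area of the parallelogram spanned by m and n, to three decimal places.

1042.645

i: (-20)·(-27) - (-19)·10 = 540 - (-190) = 730
j: (-19)·(-21) - (-26)·(-27) = 399 - 702 = -303
k: (-26)·10 - (-20)·(-21) = -260 - 420 = -680
m × n = (730, -303, -680)
|m × n| = √(730² + (-303)² + (-680)²) = √1087109 ≈ 1042.6452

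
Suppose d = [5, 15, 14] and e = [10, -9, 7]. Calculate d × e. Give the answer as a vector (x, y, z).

(231, 105, -195)

i: 15·7 - 14·(-9) = 105 - (-126) = 231
j: 14·10 - 5·7 = 140 - 35 = 105
k: 5·(-9) - 15·10 = -45 - 150 = -195
d × e = (231, 105, -195)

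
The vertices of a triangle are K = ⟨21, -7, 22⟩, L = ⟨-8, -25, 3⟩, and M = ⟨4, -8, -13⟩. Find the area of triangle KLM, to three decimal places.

KL = (-29, -18, -19),  KM = (-17, -1, -35)
i: (-18)·(-35) - (-19)·(-1) = 630 - 19 = 611
j: (-19)·(-17) - (-29)·(-35) = 323 - 1015 = -692
k: (-29)·(-1) - (-18)·(-17) = 29 - 306 = -277
KL × KM = (611, -692, -277)
|KL × KM| = √928914 ≈ 963.8018
area = ½ · 963.8018 ≈ 481.901

481.901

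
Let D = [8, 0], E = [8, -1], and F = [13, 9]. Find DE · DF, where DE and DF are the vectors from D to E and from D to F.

-9

DE = E − D = (0, -1)
DF = F − D = (5, 9)
DE · DF = 0·5 + (-1)·9 = 0 - 9 = -9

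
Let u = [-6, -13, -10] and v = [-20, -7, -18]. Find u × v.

i: (-13)·(-18) - (-10)·(-7) = 234 - 70 = 164
j: (-10)·(-20) - (-6)·(-18) = 200 - 108 = 92
k: (-6)·(-7) - (-13)·(-20) = 42 - 260 = -218
u × v = (164, 92, -218)

(164, 92, -218)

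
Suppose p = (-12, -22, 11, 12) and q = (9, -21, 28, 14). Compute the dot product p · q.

830

p · q = (-12)·9 + (-22)·(-21) + 11·28 + 12·14 = -108 + 462 + 308 + 168 = 830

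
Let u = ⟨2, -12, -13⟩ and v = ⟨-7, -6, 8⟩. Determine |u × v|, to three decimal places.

i: (-12)·8 - (-13)·(-6) = -96 - 78 = -174
j: (-13)·(-7) - 2·8 = 91 - 16 = 75
k: 2·(-6) - (-12)·(-7) = -12 - 84 = -96
u × v = (-174, 75, -96)
|u × v| = √((-174)² + 75² + (-96)²) = √45117 ≈ 212.4076

212.408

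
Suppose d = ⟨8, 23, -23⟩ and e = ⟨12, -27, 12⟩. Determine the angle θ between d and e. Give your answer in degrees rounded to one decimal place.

138.6

d · e = 8·12 + 23·(-27) + (-23)·12 = 96 - 621 - 276 = -801
|d|² = 64 + 529 + 529 = 1122,  |d| = √1122 ≈ 33.496268
|e|² = 144 + 729 + 144 = 1017,  |e| = √1017 ≈ 31.890437
cos θ = -801 / (33.496268 · 31.890437) ≈ -0.74985
θ = arccos(-0.74985) ≈ 138.6°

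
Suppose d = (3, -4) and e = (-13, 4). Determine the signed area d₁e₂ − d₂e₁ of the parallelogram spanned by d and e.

3·4 - (-4)·(-13) = 12 - 52 = -40

-40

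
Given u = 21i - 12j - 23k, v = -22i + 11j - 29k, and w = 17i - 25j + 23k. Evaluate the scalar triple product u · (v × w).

v × w:
i: 11·23 - (-29)·(-25) = 253 - 725 = -472
j: (-29)·17 - (-22)·23 = -493 - (-506) = 13
k: (-22)·(-25) - 11·17 = 550 - 187 = 363
v × w = (-472, 13, 363)
u · (v × w) = 21·(-472) + (-12)·13 + (-23)·363 = -9912 - 156 - 8349 = -18417

-18417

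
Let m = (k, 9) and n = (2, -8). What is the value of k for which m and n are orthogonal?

m · n = k·2 + 9·(-8) = -72 + 2k
Set equal to 0: 2k = 72, so k = 36.

36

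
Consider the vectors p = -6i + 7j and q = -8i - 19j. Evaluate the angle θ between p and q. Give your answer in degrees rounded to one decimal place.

p · q = (-6)·(-8) + 7·(-19) = 48 - 133 = -85
|p|² = 36 + 49 = 85,  |p| = √85 ≈ 9.219544
|q|² = 64 + 361 = 425,  |q| = √425 ≈ 20.615528
cos θ = -85 / (9.219544 · 20.615528) ≈ -0.44721
θ = arccos(-0.44721) ≈ 116.6°

116.6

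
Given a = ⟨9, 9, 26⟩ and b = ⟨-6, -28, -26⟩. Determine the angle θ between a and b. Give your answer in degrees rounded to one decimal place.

151.3

a · b = 9·(-6) + 9·(-28) + 26·(-26) = -54 - 252 - 676 = -982
|a|² = 81 + 81 + 676 = 838,  |a| = √838 ≈ 28.948230
|b|² = 36 + 784 + 676 = 1496,  |b| = √1496 ≈ 38.678159
cos θ = -982 / (28.948230 · 38.678159) ≈ -0.87705
θ = arccos(-0.87705) ≈ 151.3°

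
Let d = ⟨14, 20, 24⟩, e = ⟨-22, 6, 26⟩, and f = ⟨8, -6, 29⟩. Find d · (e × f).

23556

e × f:
i: 6·29 - 26·(-6) = 174 - (-156) = 330
j: 26·8 - (-22)·29 = 208 - (-638) = 846
k: (-22)·(-6) - 6·8 = 132 - 48 = 84
e × f = (330, 846, 84)
d · (e × f) = 14·330 + 20·846 + 24·84 = 4620 + 16920 + 2016 = 23556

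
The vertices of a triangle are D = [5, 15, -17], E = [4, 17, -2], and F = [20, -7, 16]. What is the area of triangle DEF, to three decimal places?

DE = (-1, 2, 15),  DF = (15, -22, 33)
i: 2·33 - 15·(-22) = 66 - (-330) = 396
j: 15·15 - (-1)·33 = 225 - (-33) = 258
k: (-1)·(-22) - 2·15 = 22 - 30 = -8
DE × DF = (396, 258, -8)
|DE × DF| = √223444 ≈ 472.6986
area = ½ · 472.6986 ≈ 236.349

236.349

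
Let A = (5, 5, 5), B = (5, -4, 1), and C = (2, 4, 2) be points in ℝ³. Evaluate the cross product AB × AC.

(23, 12, -27)

AB = (0, -9, -4)
AC = (-3, -1, -3)
i: (-9)·(-3) - (-4)·(-1) = 27 - 4 = 23
j: (-4)·(-3) - 0·(-3) = 12 - 0 = 12
k: 0·(-1) - (-9)·(-3) = 0 - 27 = -27
AB × AC = (23, 12, -27)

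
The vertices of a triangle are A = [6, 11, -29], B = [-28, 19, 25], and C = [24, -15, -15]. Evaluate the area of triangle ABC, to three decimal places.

1111.593

AB = (-34, 8, 54),  AC = (18, -26, 14)
i: 8·14 - 54·(-26) = 112 - (-1404) = 1516
j: 54·18 - (-34)·14 = 972 - (-476) = 1448
k: (-34)·(-26) - 8·18 = 884 - 144 = 740
AB × AC = (1516, 1448, 740)
|AB × AC| = √4942560 ≈ 2223.1869
area = ½ · 2223.1869 ≈ 1111.593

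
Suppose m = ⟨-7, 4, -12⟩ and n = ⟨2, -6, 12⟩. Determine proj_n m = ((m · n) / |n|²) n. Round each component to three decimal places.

m · n = (-7)·2 + 4·(-6) + (-12)·12 = -14 - 24 - 144 = -182
|n|² = 4 + 36 + 144 = 184
proj_n m = (-182/184) · (2, -6, 12) ≈ (-1.978, 5.935, -11.870)

(-1.978, 5.935, -11.870)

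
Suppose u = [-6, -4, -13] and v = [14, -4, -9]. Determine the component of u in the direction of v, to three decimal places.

2.863

u · v = (-6)·14 + (-4)·(-4) + (-13)·(-9) = -84 + 16 + 117 = 49
|v| = √(196 + 16 + 81) = √293 ≈ 17.1172
comp_v u = 49 / √293 ≈ 2.863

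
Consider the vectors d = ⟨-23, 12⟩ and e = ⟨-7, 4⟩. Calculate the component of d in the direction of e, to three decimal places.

d · e = (-23)·(-7) + 12·4 = 161 + 48 = 209
|e| = √(49 + 16) = √65 ≈ 8.0623
comp_e d = 209 / √65 ≈ 25.923

25.923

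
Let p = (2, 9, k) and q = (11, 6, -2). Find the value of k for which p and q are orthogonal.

p · q = 2·11 + 9·6 + k·(-2) = 76 - 2k
Set equal to 0: -2k = -76, so k = 38.

38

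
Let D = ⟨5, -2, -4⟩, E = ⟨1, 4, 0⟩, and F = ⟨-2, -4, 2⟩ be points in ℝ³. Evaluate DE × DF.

DE = (-4, 6, 4)
DF = (-7, -2, 6)
i: 6·6 - 4·(-2) = 36 - (-8) = 44
j: 4·(-7) - (-4)·6 = -28 - (-24) = -4
k: (-4)·(-2) - 6·(-7) = 8 - (-42) = 50
DE × DF = (44, -4, 50)

(44, -4, 50)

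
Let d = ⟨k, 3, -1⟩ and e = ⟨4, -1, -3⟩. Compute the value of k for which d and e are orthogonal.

d · e = k·4 + 3·(-1) + (-1)·(-3) = 0 + 4k
Set equal to 0: 4k = 0, so k = 0.

0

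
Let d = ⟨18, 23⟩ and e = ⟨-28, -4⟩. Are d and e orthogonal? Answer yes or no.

no

d · e = 18·(-28) + 23·(-4) = -504 - 92 = -596
Nonzero, so the vectors are not orthogonal.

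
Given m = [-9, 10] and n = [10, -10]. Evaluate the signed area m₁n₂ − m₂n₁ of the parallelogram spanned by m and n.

(-9)·(-10) - 10·10 = 90 - 100 = -10

-10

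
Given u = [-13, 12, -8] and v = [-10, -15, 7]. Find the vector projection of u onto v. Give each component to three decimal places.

(2.834, 4.251, -1.984)

u · v = (-13)·(-10) + 12·(-15) + (-8)·7 = 130 - 180 - 56 = -106
|v|² = 100 + 225 + 49 = 374
proj_v u = (-106/374) · (-10, -15, 7) ≈ (2.834, 4.251, -1.984)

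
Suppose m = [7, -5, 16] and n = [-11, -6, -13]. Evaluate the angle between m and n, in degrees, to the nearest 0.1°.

m · n = 7·(-11) + (-5)·(-6) + 16·(-13) = -77 + 30 - 208 = -255
|m|² = 49 + 25 + 256 = 330,  |m| = √330 ≈ 18.165902
|n|² = 121 + 36 + 169 = 326,  |n| = √326 ≈ 18.055470
cos θ = -255 / (18.165902 · 18.055470) ≈ -0.77745
θ = arccos(-0.77745) ≈ 141.0°

141.0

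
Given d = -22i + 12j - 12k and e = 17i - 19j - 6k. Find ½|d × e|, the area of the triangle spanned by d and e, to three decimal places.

i: 12·(-6) - (-12)·(-19) = -72 - 228 = -300
j: (-12)·17 - (-22)·(-6) = -204 - 132 = -336
k: (-22)·(-19) - 12·17 = 418 - 204 = 214
d × e = (-300, -336, 214)
|d × e| = √((-300)² + (-336)² + 214²) = √248692 ≈ 498.6903
area = ½ · 498.6903 ≈ 249.345

249.345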